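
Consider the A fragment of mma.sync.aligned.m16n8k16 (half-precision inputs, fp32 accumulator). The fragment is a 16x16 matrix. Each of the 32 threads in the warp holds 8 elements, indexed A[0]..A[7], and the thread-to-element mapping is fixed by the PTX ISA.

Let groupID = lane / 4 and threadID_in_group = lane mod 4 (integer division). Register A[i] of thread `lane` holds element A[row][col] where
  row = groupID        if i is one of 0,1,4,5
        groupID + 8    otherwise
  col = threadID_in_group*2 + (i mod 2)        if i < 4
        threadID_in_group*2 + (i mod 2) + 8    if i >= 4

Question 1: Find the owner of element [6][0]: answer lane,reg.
24,0

r=6⇒gr=6,Rb=0  c=0⇒Cb=0,th=0,odd=0
L=6*4+0=24  i=0*4+0*2+0=0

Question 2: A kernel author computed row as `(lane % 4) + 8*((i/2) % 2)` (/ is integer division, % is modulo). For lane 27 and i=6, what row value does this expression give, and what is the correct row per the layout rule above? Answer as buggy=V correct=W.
buggy=11 correct=14

`(lane % 4) + 8*((i/2) % 2)`[27,6]->11
L=27->g=27>>2=6, t=27&3=3
[6]->row 6+8=14  col 3·2+0+8=14
row: 11 vs 14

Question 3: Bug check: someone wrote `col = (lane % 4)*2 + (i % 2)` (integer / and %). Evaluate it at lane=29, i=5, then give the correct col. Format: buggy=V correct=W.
`(lane % 4)*2 + (i % 2)`[29,5]->3
lane 29->29/4=7, 29 mod 4=1
i=5  r:7+0->7  c:2·1+1+8->11
col: 3 vs 11

buggy=3 correct=11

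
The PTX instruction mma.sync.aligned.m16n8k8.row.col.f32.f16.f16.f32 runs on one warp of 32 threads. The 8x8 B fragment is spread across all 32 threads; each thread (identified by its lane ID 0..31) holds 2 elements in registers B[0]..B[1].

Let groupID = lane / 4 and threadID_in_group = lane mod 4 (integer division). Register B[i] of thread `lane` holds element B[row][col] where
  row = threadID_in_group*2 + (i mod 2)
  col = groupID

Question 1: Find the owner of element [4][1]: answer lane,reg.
6,0

c=1->g=1  r=4->t=2,b0=0
L=1*4+2=6  i=0=0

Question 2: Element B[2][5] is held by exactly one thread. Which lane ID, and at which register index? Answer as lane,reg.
c:5=>grp=5  r:2=>tig=1,lo=0
L=5*4+1=21  i=0=0

21,0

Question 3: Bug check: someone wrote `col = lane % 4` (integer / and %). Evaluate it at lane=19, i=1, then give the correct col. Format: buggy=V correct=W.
`lane % 4`[19,1]->3
L=19->g=19>>2=4, t=19&3=3
[1]->row 3·2+1=7  col g=4
col: 3 vs 4

buggy=3 correct=4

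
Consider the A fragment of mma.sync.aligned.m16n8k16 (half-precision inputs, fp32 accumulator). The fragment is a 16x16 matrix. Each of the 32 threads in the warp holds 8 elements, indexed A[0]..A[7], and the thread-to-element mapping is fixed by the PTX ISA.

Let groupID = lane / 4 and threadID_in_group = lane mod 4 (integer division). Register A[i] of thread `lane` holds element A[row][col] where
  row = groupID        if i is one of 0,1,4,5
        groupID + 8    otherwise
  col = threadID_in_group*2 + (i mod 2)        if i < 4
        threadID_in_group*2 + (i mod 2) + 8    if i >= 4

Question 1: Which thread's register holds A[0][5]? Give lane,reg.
r=0⇒gr=0,Rb=0  c=5⇒Cb=0,th=2,odd=1
L=0*4+2=2  i=0*4+0*2+1=1

2,1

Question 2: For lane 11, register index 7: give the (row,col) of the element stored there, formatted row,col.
10,15

11: grp=2,tig=3
[7] (2+8,3*2+1+8) = (10,15)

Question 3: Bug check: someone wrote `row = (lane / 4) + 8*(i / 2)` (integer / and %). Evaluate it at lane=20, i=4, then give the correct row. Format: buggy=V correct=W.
`(lane / 4) + 8*(i / 2)`[20,4]⇒21
20: gr=5,th=0
[4] (5+0,0*2+0+8) = (5,8)
row: 21 vs 5

buggy=21 correct=5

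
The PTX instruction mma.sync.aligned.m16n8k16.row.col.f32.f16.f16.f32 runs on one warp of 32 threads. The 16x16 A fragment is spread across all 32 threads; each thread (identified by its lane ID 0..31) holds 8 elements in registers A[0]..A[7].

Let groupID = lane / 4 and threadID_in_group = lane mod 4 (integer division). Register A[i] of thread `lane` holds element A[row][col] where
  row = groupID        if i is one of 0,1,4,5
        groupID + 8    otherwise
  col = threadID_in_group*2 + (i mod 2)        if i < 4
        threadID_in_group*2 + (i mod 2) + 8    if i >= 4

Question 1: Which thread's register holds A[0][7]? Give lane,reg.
r:0=>grp=0,rB=0  c:7=>cB=0,tig=3,lo=1
L=0*4+3=3  i=0*4+0*2+1=1

3,1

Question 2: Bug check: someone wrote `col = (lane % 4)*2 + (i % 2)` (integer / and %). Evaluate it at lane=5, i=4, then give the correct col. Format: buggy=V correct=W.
buggy=2 correct=10

`(lane % 4)*2 + (i % 2)`[5,4]=>2
lane 5=>5/4=1, 5 mod 4=1
i=4  r:1+0=>1  c:2·1+0+8=>10
col: 2 vs 10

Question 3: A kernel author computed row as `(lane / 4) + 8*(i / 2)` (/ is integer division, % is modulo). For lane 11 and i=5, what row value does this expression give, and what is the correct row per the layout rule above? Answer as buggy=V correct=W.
`(lane / 4) + 8*(i / 2)`[11,5]→18
lane 11: G=2 (11/4), T=3 (11%4)
i=5: r=2+0=2, c=3*2+1+8=15
row: 18 vs 2

buggy=18 correct=2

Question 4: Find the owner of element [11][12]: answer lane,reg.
r=11→G=3,rhi=1  c=12→chi=1,T=2,p=0
L=3*4+2=14  i=1*4+1*2+0=6

14,6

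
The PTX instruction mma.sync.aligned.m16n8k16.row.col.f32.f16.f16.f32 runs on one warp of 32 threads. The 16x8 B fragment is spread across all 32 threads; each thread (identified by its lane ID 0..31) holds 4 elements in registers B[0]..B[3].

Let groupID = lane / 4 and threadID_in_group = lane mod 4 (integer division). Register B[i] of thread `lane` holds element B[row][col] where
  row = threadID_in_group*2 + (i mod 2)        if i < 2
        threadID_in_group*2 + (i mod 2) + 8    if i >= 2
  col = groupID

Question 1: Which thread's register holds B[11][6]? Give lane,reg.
25,3

c=6⇒gr=6  r=11⇒Rb=1,th=1,odd=1
L=6*4+1=25  i=1*2+1=3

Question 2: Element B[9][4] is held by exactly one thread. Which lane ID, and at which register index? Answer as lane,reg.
c=4->g=4  r=9->rb=1,t=0,b0=1
L=4*4+0=16  i=1*2+1=3

16,3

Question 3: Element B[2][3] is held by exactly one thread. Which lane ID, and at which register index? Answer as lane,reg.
13,0

c=3->g=3  r=2->rb=0,t=1,b0=0
L=3*4+1=13  i=0*2+0=0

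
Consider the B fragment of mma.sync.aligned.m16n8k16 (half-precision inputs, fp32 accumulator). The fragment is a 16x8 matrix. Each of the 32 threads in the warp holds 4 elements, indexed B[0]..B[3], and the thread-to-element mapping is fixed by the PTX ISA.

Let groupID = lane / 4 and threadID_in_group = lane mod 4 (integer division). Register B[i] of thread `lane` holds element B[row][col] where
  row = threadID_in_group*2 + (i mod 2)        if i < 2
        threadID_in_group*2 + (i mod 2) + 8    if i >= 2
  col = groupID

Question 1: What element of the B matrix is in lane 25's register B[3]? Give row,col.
25: G=6,T=1
[3] (1*2+1+8,6) = (11,6)

11,6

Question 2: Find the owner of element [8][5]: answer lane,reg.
20,2

c=5→G=5  r=8→rhi=1,T=0,p=0
L=5*4+0=20  i=1*2+0=2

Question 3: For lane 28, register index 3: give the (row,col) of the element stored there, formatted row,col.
lane 28: G=7 (28/4), T=0 (28%4)
i=3: r=0*2+1+8=9, c=G=7

9,7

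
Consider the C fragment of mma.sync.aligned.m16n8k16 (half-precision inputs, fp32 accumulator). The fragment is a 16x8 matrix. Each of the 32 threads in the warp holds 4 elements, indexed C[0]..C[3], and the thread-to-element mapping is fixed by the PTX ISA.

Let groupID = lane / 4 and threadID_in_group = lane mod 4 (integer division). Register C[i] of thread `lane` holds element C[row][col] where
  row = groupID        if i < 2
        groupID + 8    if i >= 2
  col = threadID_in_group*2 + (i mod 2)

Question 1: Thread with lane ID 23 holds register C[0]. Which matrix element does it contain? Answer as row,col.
5,6

lane 23=>23/4=5, 23 mod 4=3
i=0  r:5+0=>5  c:2·3+0=>6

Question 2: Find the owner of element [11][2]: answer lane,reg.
r=11→G=3,rhi=1  c=2→T=1,p=0
L=3*4+1=13  i=1*2+0=2

13,2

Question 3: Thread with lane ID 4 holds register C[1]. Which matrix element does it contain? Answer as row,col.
4: gr=1,th=0
[1] (1+0,0*2+1) = (1,1)

1,1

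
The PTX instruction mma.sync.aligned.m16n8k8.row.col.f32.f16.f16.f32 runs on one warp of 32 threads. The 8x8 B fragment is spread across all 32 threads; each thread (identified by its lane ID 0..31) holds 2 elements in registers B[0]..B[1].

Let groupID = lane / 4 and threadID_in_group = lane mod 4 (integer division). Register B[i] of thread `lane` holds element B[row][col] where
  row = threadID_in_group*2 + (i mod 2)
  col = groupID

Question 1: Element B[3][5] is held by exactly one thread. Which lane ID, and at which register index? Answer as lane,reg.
21,1

c=5→G=5  r=3→T=1,p=1
L=5*4+1=21  i=1=1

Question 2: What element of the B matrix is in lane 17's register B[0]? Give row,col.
17: gid=4,tid=1
[0] (1*2+0,4) = (2,4)

2,4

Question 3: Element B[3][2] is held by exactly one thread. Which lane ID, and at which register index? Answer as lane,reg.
9,1

c=2⇒gr=2  r=3⇒th=1,odd=1
L=2*4+1=9  i=1=1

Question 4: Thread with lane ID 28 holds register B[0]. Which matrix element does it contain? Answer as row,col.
0,7

28: gid=7,tid=0
[0] (0*2+0,7) = (0,7)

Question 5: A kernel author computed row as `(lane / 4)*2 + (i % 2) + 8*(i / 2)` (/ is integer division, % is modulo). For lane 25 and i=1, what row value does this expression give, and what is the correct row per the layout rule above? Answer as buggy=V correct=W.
`(lane / 4)*2 + (i % 2) + 8*(i / 2)`[25,1]⇒13
25: gr=6,th=1
[1] (1*2+1,6) = (3,6)
row: 13 vs 3

buggy=13 correct=3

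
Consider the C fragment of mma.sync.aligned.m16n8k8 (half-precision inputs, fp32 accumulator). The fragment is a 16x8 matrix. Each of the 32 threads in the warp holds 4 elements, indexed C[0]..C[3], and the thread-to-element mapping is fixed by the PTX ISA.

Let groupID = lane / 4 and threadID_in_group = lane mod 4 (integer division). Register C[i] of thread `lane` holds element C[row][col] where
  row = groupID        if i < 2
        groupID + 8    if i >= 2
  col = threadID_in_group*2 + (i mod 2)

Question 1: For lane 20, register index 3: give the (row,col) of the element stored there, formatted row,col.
13,1

lane 20->20/4=5, 20 mod 4=0
i=3  r:5+8->13  c:2·0+1->1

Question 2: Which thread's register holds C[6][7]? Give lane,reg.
r=6→G=6,rhi=0  c=7→T=3,p=1
L=6*4+3=27  i=0*2+1=1

27,1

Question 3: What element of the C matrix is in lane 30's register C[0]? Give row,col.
7,4

lane 30=>30/4=7, 30 mod 4=2
i=0  r:7+0=>7  c:2·2+0=>4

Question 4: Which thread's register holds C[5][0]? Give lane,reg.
r=5->g=5,rb=0  c=0->t=0,b0=0
L=5*4+0=20  i=0*2+0=0

20,0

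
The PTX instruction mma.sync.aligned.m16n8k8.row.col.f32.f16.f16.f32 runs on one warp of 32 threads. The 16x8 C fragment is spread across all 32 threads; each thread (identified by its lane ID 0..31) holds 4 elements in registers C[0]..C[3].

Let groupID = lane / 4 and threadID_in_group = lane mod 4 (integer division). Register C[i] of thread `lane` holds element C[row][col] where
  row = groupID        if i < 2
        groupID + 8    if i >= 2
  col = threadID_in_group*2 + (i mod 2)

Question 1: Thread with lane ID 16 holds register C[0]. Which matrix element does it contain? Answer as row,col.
lane 16: gid=4 (16/4), tid=0 (16%4)
i=0: r=4+0=4, c=0*2+0=0

4,0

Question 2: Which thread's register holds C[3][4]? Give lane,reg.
14,0

r:3=>grp=3,rB=0  c:4=>tig=2,lo=0
L=3*4+2=14  i=0*2+0=0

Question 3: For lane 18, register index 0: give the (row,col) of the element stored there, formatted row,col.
4,4

L=18⇒gr=18>>2=4, th=18&3=2
[0]⇒row 4+0=4  col 2·2+0=4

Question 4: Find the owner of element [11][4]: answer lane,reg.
14,2

r: 11->gid=3,r8=1  c: 4->tid=2,i&1=0
L=3*4+2=14  i=1*2+0=2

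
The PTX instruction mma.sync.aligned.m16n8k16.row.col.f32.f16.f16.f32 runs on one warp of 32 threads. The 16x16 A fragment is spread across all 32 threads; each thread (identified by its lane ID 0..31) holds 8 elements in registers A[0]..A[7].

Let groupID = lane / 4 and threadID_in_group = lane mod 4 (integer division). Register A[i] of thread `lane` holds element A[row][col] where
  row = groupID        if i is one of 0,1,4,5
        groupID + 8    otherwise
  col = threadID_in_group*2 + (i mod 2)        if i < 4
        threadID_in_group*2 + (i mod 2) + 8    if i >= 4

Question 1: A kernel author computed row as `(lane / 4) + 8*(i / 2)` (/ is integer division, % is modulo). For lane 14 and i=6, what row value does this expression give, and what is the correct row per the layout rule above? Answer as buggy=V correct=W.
buggy=27 correct=11

`(lane / 4) + 8*(i / 2)`[14,6]->27
L=14->gid=14>>2=3, tid=14&3=2
[6]->row 3+8=11  col 2·2+0+8=12
row: 27 vs 11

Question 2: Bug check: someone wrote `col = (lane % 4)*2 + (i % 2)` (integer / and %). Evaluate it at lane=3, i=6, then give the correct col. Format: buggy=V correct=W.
buggy=6 correct=14

`(lane % 4)*2 + (i % 2)`[3,6]=>6
3: grp=0,tig=3
[6] (0+8,3*2+0+8) = (8,14)
col: 6 vs 14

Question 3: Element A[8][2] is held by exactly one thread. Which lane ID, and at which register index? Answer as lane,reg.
r:8=>grp=0,rB=1  c:2=>cB=0,tig=1,lo=0
L=0*4+1=1  i=0*4+1*2+0=2

1,2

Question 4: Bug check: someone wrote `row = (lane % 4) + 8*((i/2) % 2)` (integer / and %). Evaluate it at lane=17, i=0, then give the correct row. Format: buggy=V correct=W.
buggy=1 correct=4

`(lane % 4) + 8*((i/2) % 2)`[17,0]->1
lane 17->17/4=4, 17 mod 4=1
i=0  r:4+0->4  c:2·1+0+0->2
row: 1 vs 4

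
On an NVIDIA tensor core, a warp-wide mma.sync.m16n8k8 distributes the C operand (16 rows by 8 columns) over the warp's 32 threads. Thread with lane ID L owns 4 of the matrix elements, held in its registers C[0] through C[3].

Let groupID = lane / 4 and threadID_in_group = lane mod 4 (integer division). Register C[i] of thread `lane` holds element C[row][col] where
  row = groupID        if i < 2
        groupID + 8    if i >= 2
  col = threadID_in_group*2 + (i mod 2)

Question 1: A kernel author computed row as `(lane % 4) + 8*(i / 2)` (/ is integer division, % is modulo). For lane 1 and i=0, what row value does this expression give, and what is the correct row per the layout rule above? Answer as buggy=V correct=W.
`(lane % 4) + 8*(i / 2)`[1,0]->1
1: g=0,t=1
[0] (0+0,1*2+0) = (0,2)
row: 1 vs 0

buggy=1 correct=0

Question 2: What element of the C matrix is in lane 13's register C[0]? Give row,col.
lane 13→13/4=3, 13 mod 4=1
i=0  r:3+0→3  c:2·1+0→2

3,2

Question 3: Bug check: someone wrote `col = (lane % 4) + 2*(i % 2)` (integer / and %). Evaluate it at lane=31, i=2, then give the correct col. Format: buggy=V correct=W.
`(lane % 4) + 2*(i % 2)`[31,2]->3
lane 31->31/4=7, 31 mod 4=3
i=2  r:7+8->15  c:2·3+0->6
col: 3 vs 6

buggy=3 correct=6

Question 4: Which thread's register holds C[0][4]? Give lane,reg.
2,0

r=0->g=0,rb=0  c=4->t=2,b0=0
L=0*4+2=2  i=0*2+0=0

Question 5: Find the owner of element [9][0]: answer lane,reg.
r=9->g=1,rb=1  c=0->t=0,b0=0
L=1*4+0=4  i=1*2+0=2

4,2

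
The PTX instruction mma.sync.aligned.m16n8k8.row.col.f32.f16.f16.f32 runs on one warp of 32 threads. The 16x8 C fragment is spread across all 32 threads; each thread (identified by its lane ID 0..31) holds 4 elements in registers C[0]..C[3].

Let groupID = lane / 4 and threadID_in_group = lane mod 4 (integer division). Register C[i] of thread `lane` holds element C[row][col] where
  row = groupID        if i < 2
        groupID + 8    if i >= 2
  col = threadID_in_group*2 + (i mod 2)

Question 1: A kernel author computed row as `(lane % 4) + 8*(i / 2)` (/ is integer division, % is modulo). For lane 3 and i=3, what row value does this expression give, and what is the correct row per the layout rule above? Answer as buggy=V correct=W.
`(lane % 4) + 8*(i / 2)`[3,3]->11
lane 3: g=0 (3/4), t=3 (3%4)
i=3: r=0+8=8, c=3*2+1=7
row: 11 vs 8

buggy=11 correct=8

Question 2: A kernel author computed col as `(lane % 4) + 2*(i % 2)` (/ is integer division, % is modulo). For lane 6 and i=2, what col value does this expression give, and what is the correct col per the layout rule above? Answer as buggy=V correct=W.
`(lane % 4) + 2*(i % 2)`[6,2]->2
lane 6: gid=1 (6/4), tid=2 (6%4)
i=2: r=1+8=9, c=2*2+0=4
col: 2 vs 4

buggy=2 correct=4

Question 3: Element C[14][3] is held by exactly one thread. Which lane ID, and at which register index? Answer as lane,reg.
r: 14->gid=6,r8=1  c: 3->tid=1,i&1=1
L=6*4+1=25  i=1*2+1=3

25,3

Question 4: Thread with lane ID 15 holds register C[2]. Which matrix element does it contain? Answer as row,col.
lane 15: g=3 (15/4), t=3 (15%4)
i=2: r=3+8=11, c=3*2+0=6

11,6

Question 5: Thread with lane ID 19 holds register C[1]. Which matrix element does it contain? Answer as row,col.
4,7

L=19=>grp=19>>2=4, tig=19&3=3
[1]=>row 4+0=4  col 3·2+1=7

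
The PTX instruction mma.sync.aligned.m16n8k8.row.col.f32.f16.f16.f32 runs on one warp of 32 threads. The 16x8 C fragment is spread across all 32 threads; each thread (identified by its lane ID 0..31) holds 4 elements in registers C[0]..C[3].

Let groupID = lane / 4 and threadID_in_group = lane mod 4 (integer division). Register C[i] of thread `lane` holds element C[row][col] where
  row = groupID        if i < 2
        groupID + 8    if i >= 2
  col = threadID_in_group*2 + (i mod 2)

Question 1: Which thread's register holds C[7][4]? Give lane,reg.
r:7=>grp=7,rB=0  c:4=>tig=2,lo=0
L=7*4+2=30  i=0*2+0=0

30,0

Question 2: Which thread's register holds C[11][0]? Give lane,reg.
r: 11->gid=3,r8=1  c: 0->tid=0,i&1=0
L=3*4+0=12  i=1*2+0=2

12,2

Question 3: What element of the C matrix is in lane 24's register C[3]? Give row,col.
14,1

L=24=>grp=24>>2=6, tig=24&3=0
[3]=>row 6+8=14  col 0·2+1=1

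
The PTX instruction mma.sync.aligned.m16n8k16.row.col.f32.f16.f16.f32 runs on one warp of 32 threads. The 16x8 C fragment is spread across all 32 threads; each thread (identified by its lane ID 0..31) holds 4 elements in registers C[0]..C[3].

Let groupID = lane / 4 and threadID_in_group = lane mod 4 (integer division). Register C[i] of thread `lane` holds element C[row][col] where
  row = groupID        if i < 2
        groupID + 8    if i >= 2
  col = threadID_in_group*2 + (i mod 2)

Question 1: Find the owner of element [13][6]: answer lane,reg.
23,2

r:13=>grp=5,rB=1  c:6=>tig=3,lo=0
L=5*4+3=23  i=1*2+0=2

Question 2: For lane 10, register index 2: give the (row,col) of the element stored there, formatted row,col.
10,4

lane 10: gr=2 (10/4), th=2 (10%4)
i=2: r=2+8=10, c=2*2+0=4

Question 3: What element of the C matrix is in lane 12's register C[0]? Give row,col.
3,0

lane 12⇒12/4=3, 12 mod 4=0
i=0  r:3+0⇒3  c:2·0+0⇒0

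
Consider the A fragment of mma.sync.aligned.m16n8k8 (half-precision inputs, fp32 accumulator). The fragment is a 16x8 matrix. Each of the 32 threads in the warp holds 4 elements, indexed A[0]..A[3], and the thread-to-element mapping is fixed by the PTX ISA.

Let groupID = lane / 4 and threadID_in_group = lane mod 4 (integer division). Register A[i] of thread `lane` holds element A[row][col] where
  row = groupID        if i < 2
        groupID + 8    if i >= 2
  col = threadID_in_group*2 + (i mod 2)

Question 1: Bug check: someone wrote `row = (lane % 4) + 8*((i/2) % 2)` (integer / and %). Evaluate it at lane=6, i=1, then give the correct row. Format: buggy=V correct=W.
`(lane % 4) + 8*((i/2) % 2)`[6,1]→2
6: G=1,T=2
[1] (1+0,2*2+1) = (1,5)
row: 2 vs 1

buggy=2 correct=1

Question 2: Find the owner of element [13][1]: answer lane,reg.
r=13⇒gr=5,Rb=1  c=1⇒th=0,odd=1
L=5*4+0=20  i=1*2+1=3

20,3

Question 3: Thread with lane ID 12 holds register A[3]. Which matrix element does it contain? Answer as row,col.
lane 12->12/4=3, 12 mod 4=0
i=3  r:3+8->11  c:2·0+1->1

11,1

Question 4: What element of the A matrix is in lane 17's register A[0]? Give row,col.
4,2

17: G=4,T=1
[0] (4+0,1*2+0) = (4,2)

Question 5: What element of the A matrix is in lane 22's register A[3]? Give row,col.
13,5

lane 22->22/4=5, 22 mod 4=2
i=3  r:5+8->13  c:2·2+1->5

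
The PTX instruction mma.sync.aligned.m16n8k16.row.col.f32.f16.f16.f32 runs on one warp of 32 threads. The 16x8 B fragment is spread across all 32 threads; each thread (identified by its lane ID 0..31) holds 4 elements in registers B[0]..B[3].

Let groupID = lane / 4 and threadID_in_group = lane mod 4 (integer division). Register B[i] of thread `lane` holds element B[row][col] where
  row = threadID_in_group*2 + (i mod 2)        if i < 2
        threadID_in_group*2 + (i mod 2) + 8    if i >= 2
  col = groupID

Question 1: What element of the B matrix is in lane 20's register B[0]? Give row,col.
0,5

L=20=>grp=20>>2=5, tig=20&3=0
[0]=>row 0·2+0+0=0  col grp=5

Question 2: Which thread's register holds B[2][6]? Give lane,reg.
25,0

c=6→G=6  r=2→rhi=0,T=1,p=0
L=6*4+1=25  i=0*2+0=0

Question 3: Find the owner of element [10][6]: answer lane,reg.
25,2

c: 6->gid=6  r: 10->r8=1,tid=1,i&1=0
L=6*4+1=25  i=1*2+0=2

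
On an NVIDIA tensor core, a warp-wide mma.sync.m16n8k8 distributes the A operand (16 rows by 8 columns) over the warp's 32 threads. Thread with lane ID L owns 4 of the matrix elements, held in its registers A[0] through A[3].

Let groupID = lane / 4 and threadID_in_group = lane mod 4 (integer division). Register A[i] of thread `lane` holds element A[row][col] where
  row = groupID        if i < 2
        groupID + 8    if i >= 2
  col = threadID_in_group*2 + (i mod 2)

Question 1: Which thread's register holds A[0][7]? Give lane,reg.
r=0→G=0,rhi=0  c=7→T=3,p=1
L=0*4+3=3  i=0*2+1=1

3,1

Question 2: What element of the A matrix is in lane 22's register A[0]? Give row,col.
lane 22: grp=5 (22/4), tig=2 (22%4)
i=0: r=5+0=5, c=2*2+0=4

5,4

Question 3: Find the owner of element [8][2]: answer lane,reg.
r=8→G=0,rhi=1  c=2→T=1,p=0
L=0*4+1=1  i=1*2+0=2

1,2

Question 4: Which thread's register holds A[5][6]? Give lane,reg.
23,0

r=5→G=5,rhi=0  c=6→T=3,p=0
L=5*4+3=23  i=0*2+0=0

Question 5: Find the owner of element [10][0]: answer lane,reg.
r=10⇒gr=2,Rb=1  c=0⇒th=0,odd=0
L=2*4+0=8  i=1*2+0=2

8,2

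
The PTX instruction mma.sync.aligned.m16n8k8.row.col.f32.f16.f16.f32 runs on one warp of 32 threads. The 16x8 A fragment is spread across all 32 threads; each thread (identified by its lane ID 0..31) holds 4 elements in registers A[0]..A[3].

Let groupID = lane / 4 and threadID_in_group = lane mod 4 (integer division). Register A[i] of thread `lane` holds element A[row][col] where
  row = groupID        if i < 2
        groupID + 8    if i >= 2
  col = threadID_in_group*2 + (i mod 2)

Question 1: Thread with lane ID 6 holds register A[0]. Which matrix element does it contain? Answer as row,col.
L=6=>grp=6>>2=1, tig=6&3=2
[0]=>row 1+0=1  col 2·2+0=4

1,4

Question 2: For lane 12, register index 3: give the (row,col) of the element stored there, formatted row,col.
11,1

lane 12: g=3 (12/4), t=0 (12%4)
i=3: r=3+8=11, c=0*2+1=1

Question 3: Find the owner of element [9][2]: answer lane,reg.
r=9⇒gr=1,Rb=1  c=2⇒th=1,odd=0
L=1*4+1=5  i=1*2+0=2

5,2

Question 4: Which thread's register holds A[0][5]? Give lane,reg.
r:0=>grp=0,rB=0  c:5=>tig=2,lo=1
L=0*4+2=2  i=0*2+1=1

2,1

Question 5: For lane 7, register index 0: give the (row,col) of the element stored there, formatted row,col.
1,6

L=7->gid=7>>2=1, tid=7&3=3
[0]->row 1+0=1  col 3·2+0=6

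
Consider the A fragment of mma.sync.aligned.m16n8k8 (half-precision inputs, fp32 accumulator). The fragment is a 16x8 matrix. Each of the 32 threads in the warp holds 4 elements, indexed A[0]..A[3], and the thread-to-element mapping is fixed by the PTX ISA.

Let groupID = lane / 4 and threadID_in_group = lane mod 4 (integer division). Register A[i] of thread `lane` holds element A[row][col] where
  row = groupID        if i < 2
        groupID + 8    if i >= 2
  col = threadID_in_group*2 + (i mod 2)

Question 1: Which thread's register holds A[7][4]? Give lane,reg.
30,0

r=7⇒gr=7,Rb=0  c=4⇒th=2,odd=0
L=7*4+2=30  i=0*2+0=0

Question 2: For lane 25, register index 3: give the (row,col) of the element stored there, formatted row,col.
14,3

L=25⇒gr=25>>2=6, th=25&3=1
[3]⇒row 6+8=14  col 1·2+1=3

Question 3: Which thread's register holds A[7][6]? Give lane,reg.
r:7=>grp=7,rB=0  c:6=>tig=3,lo=0
L=7*4+3=31  i=0*2+0=0

31,0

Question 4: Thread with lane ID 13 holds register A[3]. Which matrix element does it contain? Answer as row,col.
11,3

lane 13=>13/4=3, 13 mod 4=1
i=3  r:3+8=>11  c:2·1+1=>3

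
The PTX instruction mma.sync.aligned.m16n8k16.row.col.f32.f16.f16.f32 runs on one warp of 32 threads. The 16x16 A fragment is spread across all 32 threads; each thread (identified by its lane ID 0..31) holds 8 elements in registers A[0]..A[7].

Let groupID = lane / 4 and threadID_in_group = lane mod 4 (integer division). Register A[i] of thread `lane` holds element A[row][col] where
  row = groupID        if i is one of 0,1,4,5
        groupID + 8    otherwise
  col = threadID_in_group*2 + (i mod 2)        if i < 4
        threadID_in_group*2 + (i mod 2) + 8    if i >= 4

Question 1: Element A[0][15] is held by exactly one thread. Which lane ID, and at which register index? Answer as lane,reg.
r=0->g=0,rb=0  c=15->cb=1,t=3,b0=1
L=0*4+3=3  i=1*4+0*2+1=5

3,5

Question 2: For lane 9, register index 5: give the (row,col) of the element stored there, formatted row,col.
lane 9: g=2 (9/4), t=1 (9%4)
i=5: r=2+0=2, c=1*2+1+8=11

2,11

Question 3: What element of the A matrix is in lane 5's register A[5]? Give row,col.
5: G=1,T=1
[5] (1+0,1*2+1+8) = (1,11)

1,11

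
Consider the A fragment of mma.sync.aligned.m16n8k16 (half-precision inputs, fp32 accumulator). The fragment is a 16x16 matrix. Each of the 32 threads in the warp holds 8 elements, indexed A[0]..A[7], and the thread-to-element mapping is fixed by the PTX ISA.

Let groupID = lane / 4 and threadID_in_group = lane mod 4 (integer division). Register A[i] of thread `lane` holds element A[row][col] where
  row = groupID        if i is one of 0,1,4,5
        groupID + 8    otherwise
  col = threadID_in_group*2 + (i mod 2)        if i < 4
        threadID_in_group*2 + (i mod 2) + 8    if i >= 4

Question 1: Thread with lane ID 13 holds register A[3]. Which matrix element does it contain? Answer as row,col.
13: G=3,T=1
[3] (3+8,1*2+1+0) = (11,3)

11,3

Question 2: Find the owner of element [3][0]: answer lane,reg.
r=3->g=3,rb=0  c=0->cb=0,t=0,b0=0
L=3*4+0=12  i=0*4+0*2+0=0

12,0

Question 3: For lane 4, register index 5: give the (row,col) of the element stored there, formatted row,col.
4: g=1,t=0
[5] (1+0,0*2+1+8) = (1,9)

1,9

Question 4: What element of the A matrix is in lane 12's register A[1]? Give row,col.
3,1

L=12⇒gr=12>>2=3, th=12&3=0
[1]⇒row 3+0=3  col 0·2+1+0=1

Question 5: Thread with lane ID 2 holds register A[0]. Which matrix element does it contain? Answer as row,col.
L=2⇒gr=2>>2=0, th=2&3=2
[0]⇒row 0+0=0  col 2·2+0+0=4

0,4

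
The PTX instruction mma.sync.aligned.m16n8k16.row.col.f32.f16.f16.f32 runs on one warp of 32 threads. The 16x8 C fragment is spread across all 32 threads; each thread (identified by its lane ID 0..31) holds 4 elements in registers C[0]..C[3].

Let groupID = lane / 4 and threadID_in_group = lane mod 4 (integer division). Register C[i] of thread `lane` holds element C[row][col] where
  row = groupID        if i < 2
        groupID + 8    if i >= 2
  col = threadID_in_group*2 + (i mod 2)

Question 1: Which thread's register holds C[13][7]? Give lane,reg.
r=13⇒gr=5,Rb=1  c=7⇒th=3,odd=1
L=5*4+3=23  i=1*2+1=3

23,3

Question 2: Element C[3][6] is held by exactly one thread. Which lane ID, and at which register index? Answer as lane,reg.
15,0

r:3=>grp=3,rB=0  c:6=>tig=3,lo=0
L=3*4+3=15  i=0*2+0=0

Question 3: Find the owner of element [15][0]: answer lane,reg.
28,2

r=15->g=7,rb=1  c=0->t=0,b0=0
L=7*4+0=28  i=1*2+0=2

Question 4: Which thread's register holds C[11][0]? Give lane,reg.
12,2

r=11⇒gr=3,Rb=1  c=0⇒th=0,odd=0
L=3*4+0=12  i=1*2+0=2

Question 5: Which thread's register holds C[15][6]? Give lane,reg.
r: 15->gid=7,r8=1  c: 6->tid=3,i&1=0
L=7*4+3=31  i=1*2+0=2

31,2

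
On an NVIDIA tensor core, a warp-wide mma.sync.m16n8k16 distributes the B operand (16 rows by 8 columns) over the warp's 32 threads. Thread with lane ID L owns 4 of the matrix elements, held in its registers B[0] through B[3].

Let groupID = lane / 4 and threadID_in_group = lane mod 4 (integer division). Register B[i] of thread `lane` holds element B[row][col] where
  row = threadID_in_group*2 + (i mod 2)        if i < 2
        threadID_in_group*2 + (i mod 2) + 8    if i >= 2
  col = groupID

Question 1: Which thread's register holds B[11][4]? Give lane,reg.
17,3

c: 4->gid=4  r: 11->r8=1,tid=1,i&1=1
L=4*4+1=17  i=1*2+1=3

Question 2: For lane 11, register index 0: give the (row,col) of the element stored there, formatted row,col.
6,2

11: G=2,T=3
[0] (3*2+0+0,2) = (6,2)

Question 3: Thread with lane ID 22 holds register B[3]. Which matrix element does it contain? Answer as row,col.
L=22⇒gr=22>>2=5, th=22&3=2
[3]⇒row 2·2+1+8=13  col gr=5

13,5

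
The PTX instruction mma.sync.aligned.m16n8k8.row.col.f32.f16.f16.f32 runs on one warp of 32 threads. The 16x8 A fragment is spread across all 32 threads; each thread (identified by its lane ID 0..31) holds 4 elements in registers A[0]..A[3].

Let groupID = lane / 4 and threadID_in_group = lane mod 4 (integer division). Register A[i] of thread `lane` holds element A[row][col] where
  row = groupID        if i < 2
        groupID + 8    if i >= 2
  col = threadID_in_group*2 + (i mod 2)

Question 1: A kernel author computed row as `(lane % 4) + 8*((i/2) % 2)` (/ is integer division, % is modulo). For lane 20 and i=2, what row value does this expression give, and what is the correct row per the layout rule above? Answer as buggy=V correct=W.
`(lane % 4) + 8*((i/2) % 2)`[20,2]->8
lane 20: gid=5 (20/4), tid=0 (20%4)
i=2: r=5+8=13, c=0*2+0=0
row: 8 vs 13

buggy=8 correct=13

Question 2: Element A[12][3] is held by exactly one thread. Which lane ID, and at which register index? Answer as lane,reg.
17,3

r=12->g=4,rb=1  c=3->t=1,b0=1
L=4*4+1=17  i=1*2+1=3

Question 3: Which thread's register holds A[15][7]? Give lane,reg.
r:15=>grp=7,rB=1  c:7=>tig=3,lo=1
L=7*4+3=31  i=1*2+1=3

31,3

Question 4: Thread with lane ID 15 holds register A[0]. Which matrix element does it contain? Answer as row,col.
lane 15→15/4=3, 15 mod 4=3
i=0  r:3+0→3  c:2·3+0→6

3,6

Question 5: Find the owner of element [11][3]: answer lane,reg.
13,3

r=11->g=3,rb=1  c=3->t=1,b0=1
L=3*4+1=13  i=1*2+1=3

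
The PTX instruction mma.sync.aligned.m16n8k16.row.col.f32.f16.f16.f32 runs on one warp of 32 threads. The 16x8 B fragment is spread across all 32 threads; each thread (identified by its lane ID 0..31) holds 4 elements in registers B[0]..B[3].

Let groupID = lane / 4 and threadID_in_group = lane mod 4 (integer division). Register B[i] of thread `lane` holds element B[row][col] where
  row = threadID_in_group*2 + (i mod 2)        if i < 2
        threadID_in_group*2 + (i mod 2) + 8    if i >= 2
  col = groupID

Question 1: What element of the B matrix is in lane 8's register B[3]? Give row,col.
lane 8=>8/4=2, 8 mod 4=0
i=3  r:2·0+1+8=>9  c:2

9,2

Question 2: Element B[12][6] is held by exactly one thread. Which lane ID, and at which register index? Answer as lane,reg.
c:6=>grp=6  r:12=>rB=1,tig=2,lo=0
L=6*4+2=26  i=1*2+0=2

26,2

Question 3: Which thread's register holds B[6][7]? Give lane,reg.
c=7->g=7  r=6->rb=0,t=3,b0=0
L=7*4+3=31  i=0*2+0=0

31,0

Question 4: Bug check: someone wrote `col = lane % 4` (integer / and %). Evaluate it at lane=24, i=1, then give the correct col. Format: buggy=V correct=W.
`lane % 4`[24,1]→0
L=24→G=24>>2=6, T=24&3=0
[1]→row 0·2+1+0=1  col G=6
col: 0 vs 6

buggy=0 correct=6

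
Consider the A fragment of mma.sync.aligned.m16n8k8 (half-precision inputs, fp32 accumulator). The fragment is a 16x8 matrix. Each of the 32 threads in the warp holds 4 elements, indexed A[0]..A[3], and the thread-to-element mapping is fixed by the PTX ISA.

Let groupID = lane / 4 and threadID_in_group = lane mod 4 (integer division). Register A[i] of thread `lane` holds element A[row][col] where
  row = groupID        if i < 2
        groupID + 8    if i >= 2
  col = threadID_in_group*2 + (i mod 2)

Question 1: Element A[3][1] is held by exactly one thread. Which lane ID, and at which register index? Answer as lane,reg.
12,1

r: 3->gid=3,r8=0  c: 1->tid=0,i&1=1
L=3*4+0=12  i=0*2+1=1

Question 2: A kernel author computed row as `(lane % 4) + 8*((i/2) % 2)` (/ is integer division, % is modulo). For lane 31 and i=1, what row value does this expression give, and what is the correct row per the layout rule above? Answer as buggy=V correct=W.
`(lane % 4) + 8*((i/2) % 2)`[31,1]->3
L=31->g=31>>2=7, t=31&3=3
[1]->row 7+0=7  col 3·2+1=7
row: 3 vs 7

buggy=3 correct=7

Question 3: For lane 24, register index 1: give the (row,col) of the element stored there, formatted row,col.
6,1

L=24->gid=24>>2=6, tid=24&3=0
[1]->row 6+0=6  col 0·2+1=1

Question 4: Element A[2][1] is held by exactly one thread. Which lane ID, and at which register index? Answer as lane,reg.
r:2=>grp=2,rB=0  c:1=>tig=0,lo=1
L=2*4+0=8  i=0*2+1=1

8,1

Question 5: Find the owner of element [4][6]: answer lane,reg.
19,0

r=4->g=4,rb=0  c=6->t=3,b0=0
L=4*4+3=19  i=0*2+0=0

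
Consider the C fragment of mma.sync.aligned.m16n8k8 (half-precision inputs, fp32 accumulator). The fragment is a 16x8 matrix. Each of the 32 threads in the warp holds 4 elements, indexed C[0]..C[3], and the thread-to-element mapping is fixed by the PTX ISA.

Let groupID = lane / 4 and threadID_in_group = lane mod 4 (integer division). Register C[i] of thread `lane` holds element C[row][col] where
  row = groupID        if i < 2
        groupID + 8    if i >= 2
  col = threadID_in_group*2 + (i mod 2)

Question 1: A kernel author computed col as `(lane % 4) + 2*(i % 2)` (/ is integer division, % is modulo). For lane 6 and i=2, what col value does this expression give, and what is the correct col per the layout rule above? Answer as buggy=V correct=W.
buggy=2 correct=4

`(lane % 4) + 2*(i % 2)`[6,2]=>2
6: grp=1,tig=2
[2] (1+8,2*2+0) = (9,4)
col: 2 vs 4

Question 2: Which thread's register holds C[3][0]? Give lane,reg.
12,0

r:3=>grp=3,rB=0  c:0=>tig=0,lo=0
L=3*4+0=12  i=0*2+0=0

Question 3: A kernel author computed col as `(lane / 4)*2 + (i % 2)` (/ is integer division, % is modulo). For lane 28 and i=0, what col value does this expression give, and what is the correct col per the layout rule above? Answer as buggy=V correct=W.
buggy=14 correct=0

`(lane / 4)*2 + (i % 2)`[28,0]=>14
28: grp=7,tig=0
[0] (7+0,0*2+0) = (7,0)
col: 14 vs 0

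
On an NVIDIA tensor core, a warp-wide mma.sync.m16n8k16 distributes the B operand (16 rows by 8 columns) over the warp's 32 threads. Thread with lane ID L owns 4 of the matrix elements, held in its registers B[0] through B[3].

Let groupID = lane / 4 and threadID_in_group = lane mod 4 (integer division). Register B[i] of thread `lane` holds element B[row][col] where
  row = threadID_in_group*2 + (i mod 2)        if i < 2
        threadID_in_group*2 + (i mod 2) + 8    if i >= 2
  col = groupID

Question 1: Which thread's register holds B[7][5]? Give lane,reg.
c:5=>grp=5  r:7=>rB=0,tig=3,lo=1
L=5*4+3=23  i=0*2+1=1

23,1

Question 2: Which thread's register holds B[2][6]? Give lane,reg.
c: 6->gid=6  r: 2->r8=0,tid=1,i&1=0
L=6*4+1=25  i=0*2+0=0

25,0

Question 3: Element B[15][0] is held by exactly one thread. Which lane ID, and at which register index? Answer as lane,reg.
3,3

c:0=>grp=0  r:15=>rB=1,tig=3,lo=1
L=0*4+3=3  i=1*2+1=3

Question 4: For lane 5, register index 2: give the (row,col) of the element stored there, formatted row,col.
lane 5->5/4=1, 5 mod 4=1
i=2  r:2·1+0+8->10  c:1

10,1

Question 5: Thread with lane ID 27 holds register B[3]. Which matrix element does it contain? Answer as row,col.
15,6

L=27->g=27>>2=6, t=27&3=3
[3]->row 3·2+1+8=15  col g=6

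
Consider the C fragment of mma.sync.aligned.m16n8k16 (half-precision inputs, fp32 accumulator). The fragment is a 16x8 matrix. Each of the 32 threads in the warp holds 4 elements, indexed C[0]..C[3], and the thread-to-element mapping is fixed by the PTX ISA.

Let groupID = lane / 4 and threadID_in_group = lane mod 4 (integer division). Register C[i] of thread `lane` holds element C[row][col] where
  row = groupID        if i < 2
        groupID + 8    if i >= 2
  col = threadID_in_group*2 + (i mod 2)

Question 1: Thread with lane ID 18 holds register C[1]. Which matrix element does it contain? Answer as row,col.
18: G=4,T=2
[1] (4+0,2*2+1) = (4,5)

4,5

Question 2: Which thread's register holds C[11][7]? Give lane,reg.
15,3

r=11⇒gr=3,Rb=1  c=7⇒th=3,odd=1
L=3*4+3=15  i=1*2+1=3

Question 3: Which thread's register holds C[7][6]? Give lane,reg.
31,0

r: 7->gid=7,r8=0  c: 6->tid=3,i&1=0
L=7*4+3=31  i=0*2+0=0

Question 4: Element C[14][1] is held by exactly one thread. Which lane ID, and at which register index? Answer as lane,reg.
r: 14->gid=6,r8=1  c: 1->tid=0,i&1=1
L=6*4+0=24  i=1*2+1=3

24,3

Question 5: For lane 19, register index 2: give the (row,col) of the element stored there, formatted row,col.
12,6

lane 19: grp=4 (19/4), tig=3 (19%4)
i=2: r=4+8=12, c=3*2+0=6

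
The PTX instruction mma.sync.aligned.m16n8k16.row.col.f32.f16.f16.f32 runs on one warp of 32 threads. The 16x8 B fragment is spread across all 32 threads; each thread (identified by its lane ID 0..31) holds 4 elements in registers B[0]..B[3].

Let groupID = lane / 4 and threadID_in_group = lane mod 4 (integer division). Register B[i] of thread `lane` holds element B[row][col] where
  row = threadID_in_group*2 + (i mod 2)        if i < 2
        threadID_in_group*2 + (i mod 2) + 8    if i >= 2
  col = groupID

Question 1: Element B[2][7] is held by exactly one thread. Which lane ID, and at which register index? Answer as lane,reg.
c: 7->gid=7  r: 2->r8=0,tid=1,i&1=0
L=7*4+1=29  i=0*2+0=0

29,0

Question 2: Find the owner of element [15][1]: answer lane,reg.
7,3

c:1=>grp=1  r:15=>rB=1,tig=3,lo=1
L=1*4+3=7  i=1*2+1=3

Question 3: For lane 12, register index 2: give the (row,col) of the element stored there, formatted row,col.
8,3

lane 12: G=3 (12/4), T=0 (12%4)
i=2: r=0*2+0+8=8, c=G=3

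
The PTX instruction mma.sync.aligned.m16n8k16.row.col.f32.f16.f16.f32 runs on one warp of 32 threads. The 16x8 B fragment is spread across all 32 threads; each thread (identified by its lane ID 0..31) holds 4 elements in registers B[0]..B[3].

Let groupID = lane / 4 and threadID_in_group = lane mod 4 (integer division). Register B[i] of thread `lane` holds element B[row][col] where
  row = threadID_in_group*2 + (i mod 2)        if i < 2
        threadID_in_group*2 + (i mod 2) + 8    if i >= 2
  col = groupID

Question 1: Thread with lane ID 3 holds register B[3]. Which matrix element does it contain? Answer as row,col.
lane 3->3/4=0, 3 mod 4=3
i=3  r:2·3+1+8->15  c:0

15,0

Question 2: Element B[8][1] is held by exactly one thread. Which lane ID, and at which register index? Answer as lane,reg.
c: 1->gid=1  r: 8->r8=1,tid=0,i&1=0
L=1*4+0=4  i=1*2+0=2

4,2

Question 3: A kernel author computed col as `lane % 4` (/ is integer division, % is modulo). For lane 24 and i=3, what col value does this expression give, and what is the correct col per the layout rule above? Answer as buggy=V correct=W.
buggy=0 correct=6

`lane % 4`[24,3]⇒0
lane 24: gr=6 (24/4), th=0 (24%4)
i=3: r=0*2+1+8=9, c=gr=6
col: 0 vs 6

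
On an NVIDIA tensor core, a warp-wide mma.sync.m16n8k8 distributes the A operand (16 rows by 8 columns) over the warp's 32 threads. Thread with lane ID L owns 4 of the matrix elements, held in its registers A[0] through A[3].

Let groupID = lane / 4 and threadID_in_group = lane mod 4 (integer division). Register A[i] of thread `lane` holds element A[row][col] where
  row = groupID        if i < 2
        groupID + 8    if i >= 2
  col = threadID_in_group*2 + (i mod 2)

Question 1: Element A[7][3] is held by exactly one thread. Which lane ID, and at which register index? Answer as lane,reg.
r=7⇒gr=7,Rb=0  c=3⇒th=1,odd=1
L=7*4+1=29  i=0*2+1=1

29,1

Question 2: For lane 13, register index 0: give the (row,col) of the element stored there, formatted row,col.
3,2

13: G=3,T=1
[0] (3+0,1*2+0) = (3,2)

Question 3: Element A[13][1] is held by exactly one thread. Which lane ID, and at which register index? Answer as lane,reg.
20,3

r=13⇒gr=5,Rb=1  c=1⇒th=0,odd=1
L=5*4+0=20  i=1*2+1=3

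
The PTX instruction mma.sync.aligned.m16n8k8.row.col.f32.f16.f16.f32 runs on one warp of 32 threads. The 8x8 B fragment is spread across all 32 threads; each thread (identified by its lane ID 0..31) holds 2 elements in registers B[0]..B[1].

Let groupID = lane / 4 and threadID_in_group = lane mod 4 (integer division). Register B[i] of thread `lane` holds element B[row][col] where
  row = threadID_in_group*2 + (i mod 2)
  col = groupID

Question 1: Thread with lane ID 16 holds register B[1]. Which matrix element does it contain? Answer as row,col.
1,4

L=16=>grp=16>>2=4, tig=16&3=0
[1]=>row 0·2+1=1  col grp=4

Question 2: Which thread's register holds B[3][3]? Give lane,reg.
c=3->g=3  r=3->t=1,b0=1
L=3*4+1=13  i=1=1

13,1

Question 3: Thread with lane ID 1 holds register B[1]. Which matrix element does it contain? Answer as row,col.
3,0

lane 1→1/4=0, 1 mod 4=1
i=1  r:2·1+1→3  c:0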